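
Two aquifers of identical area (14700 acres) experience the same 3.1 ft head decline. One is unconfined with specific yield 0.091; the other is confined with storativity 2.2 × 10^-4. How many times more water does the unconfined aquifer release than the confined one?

ΔV_u / ΔV_c ≈ 414

A = 14700 acres = 5.949 × 10^7 m²
Δh = 3.1 ft = 0.9449 m
Unconfined: ΔV_u = Sy × A × Δh = 0.091 × 5.949 × 10^7 × 0.9449 = 5.115 × 10^6 m³
Confined: ΔV_c = S × A × Δh = 2.2 × 10^-4 × 5.949 × 10^7 × 0.9449 = 12370 m³
Ratio = ΔV_u / ΔV_c = Sy / S = 0.091 / 2.2 × 10^-4 = 413.6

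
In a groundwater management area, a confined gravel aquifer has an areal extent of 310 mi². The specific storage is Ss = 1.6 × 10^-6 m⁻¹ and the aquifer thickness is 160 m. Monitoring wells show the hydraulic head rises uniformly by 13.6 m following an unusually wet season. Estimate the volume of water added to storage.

ΔV ≈ 2.8 × 10^6 m³

S = Ss × b = 1.6 × 10^-6 m⁻¹ × 160 m = 2.56 × 10^-4
A = 310 mi² = 8.029 × 10^8 m²
ΔV = S × A × Δh = 2.56 × 10^-4 × 8.029 × 10^8 m² × 13.6 m = 2.795 × 10^6 m³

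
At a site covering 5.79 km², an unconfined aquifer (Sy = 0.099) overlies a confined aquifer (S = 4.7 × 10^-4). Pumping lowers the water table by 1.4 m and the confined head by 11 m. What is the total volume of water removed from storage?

A = 5.79 km² = 5.79 × 10^6 m²
Unconfined: ΔV_u = Sy × A × Δh_u = 0.099 × 5.79 × 10^6 × 1.4 = 8.025 × 10^5 m³
Confined: ΔV_c = S × A × Δh_c = 4.7 × 10^-4 × 5.79 × 10^6 × 11 = 29930 m³
Total ΔV = 8.025 × 10^5 + 29930 = 8.324 × 10^5 m³

ΔV ≈ 8.32 × 10^5 m³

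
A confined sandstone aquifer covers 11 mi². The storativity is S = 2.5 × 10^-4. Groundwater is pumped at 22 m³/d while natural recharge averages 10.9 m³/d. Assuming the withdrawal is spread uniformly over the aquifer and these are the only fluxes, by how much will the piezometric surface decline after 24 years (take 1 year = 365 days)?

A = 11 mi² = 2.849 × 10^7 m²
Net abstraction = 22 − 10.9 = 11.1 m³/d
t = 24 years = 8760 d
ΔV = Q × t = 11.1 m³/d × 8760 d = 97240 m³
Δh = ΔV / (S × A) = 97240 / (2.5 × 10^-4 × 2.849 × 10^7) = 13.65 m

Δh ≈ 13.7 m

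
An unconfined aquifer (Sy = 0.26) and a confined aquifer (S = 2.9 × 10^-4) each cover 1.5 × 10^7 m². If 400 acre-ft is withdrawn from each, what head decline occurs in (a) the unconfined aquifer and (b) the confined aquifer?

Δh_u ≈ 0.127 m; Δh_c ≈ 113 m

ΔV = 400 acre-ft = 4.934 × 10^5 m³
Unconfined: Δh_u = ΔV/(Sy·A) = 4.934 × 10^5/(0.26 × 1.5 × 10^7) = 0.1265 m
Confined: Δh_c = ΔV/(S·A) = 4.934 × 10^5/(2.9 × 10^-4 × 1.5 × 10^7) = 113.4 m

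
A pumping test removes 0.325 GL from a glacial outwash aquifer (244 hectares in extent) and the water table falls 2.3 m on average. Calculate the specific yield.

Sy ≈ 0.058

A = 244 hectares = 2.44 × 10^6 m²
ΔV = 0.325 GL = 3.25 × 10^5 m³
Sy = ΔV / (A × Δh) = 3.25 × 10^5 m³ / (2.44 × 10^6 m² × 2.3 m) = 0.05791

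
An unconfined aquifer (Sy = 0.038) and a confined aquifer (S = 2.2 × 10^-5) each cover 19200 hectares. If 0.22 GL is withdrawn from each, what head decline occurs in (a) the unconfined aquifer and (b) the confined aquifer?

A = 19200 hectares = 1.92 × 10^8 m²
ΔV = 0.22 GL = 2.2 × 10^5 m³
Unconfined: Δh_u = ΔV/(Sy·A) = 2.2 × 10^5/(0.038 × 1.92 × 10^8) = 0.03015 m
Confined: Δh_c = ΔV/(S·A) = 2.2 × 10^5/(2.2 × 10^-5 × 1.92 × 10^8) = 52.08 m

Δh_u ≈ 0.0302 m; Δh_c ≈ 52.1 m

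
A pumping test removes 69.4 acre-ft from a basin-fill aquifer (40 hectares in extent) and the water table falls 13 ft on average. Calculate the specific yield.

Sy ≈ 0.054

A = 40 hectares = 4 × 10^5 m²
Δh = 13 ft = 3.962 m
ΔV = 69.4 acre-ft = 85600 m³
Sy = ΔV / (A × Δh) = 85600 m³ / (4 × 10^5 m² × 3.962 m) = 0.05401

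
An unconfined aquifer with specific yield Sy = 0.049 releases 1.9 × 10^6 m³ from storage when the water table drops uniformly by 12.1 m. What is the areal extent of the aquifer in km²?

A ≈ 3.2 km²

A = ΔV / (Sy × Δh) = 1.9 × 10^6 / (0.049 × 12.1) = 3.205 × 10^6 m²
A = 3.205 × 10^6 m² = 3.205 km²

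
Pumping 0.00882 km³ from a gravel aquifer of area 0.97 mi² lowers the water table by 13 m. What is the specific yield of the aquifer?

Sy ≈ 0.27

A = 0.97 mi² = 2.512 × 10^6 m²
ΔV = 0.00882 km³ = 8.82 × 10^6 m³
Sy = ΔV / (A × Δh) = 8.82 × 10^6 m³ / (2.512 × 10^6 m² × 13 m) = 0.2701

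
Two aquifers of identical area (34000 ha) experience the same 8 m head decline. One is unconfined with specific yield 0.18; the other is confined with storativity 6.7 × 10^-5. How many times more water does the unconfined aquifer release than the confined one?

ΔV_u / ΔV_c ≈ 2690

A = 34000 ha = 3.4 × 10^8 m²
Unconfined: ΔV_u = Sy × A × Δh = 0.18 × 3.4 × 10^8 × 8 = 4.896 × 10^8 m³
Confined: ΔV_c = S × A × Δh = 6.7 × 10^-5 × 3.4 × 10^8 × 8 = 1.822 × 10^5 m³
Ratio = ΔV_u / ΔV_c = Sy / S = 0.18 / 6.7 × 10^-5 = 2687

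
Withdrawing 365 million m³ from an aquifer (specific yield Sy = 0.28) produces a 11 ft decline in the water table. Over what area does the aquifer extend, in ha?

Δh = 11 ft = 3.353 m
ΔV = 365 million m³ = 3.65 × 10^8 m³
A = ΔV / (Sy × Δh) = 3.65 × 10^8 / (0.28 × 3.353) = 3.888 × 10^8 m²
A = 3.888 × 10^8 m² = 38880 ha

A ≈ 38900 ha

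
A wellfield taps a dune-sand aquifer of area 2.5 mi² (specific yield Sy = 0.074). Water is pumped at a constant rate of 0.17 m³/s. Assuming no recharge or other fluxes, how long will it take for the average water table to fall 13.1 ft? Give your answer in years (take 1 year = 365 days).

A = 2.5 mi² = 6.475 × 10^6 m²
Δh = 13.1 ft = 3.993 m
ΔV = Sy × A × Δh = 0.074 × 6.475 × 10^6 × 3.993 = 1.913 × 10^6 m³
Q = 0.17 m³/s = 14690 m³/d
t = ΔV / Q = 1.913 × 10^6 m³ / 14690 m³/d = 130.3 d
t = 130.3 d ≈ 0.3569 years

t ≈ 0.357 years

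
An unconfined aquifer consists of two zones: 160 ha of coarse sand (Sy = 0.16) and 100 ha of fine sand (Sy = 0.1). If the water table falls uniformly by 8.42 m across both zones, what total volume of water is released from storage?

ΔV ≈ 3 × 10^6 m³

A₁ = 160 ha = 1.6 × 10^6 m²; A₂ = 100 ha = 1 × 10^6 m²
ΔV₁ = 0.16 × 1.6 × 10^6 × 8.42 = 2.156 × 10^6 m³
ΔV₂ = 0.1 × 1 × 10^6 × 8.42 = 8.42 × 10^5 m³
ΔV = ΔV₁ + ΔV₂ = 2.998 × 10^6 m³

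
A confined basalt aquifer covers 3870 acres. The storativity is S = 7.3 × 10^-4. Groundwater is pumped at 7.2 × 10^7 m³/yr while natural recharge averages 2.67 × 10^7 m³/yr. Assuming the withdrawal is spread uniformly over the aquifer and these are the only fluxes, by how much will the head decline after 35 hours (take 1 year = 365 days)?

A = 3870 acres = 1.566 × 10^7 m²
Net abstraction = 7.2 × 10^7 − 2.67 × 10^7 = 4.53 × 10^7 m³/yr
Q_net = 4.53 × 10^7 m³/yr = 1.241 × 10^5 m³/d
t = 35 hours = 1.458 d
ΔV = Q × t = 1.241 × 10^5 m³/d × 1.458 d = 1.81 × 10^5 m³
Δh = ΔV / (S × A) = 1.81 × 10^5 / (7.3 × 10^-4 × 1.566 × 10^7) = 15.83 m

Δh ≈ 15.8 m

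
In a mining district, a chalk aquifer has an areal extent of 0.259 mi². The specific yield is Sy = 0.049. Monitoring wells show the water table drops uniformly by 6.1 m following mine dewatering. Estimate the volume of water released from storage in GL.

ΔV ≈ 0.201 GL

A = 0.259 mi² = 6.708 × 10^5 m²
ΔV = Sy × A × Δh = 0.049 × 6.708 × 10^5 m² × 6.1 m = 2.005 × 10^5 m³
ΔV = 2.005 × 10^5 m³ = 0.2005 GL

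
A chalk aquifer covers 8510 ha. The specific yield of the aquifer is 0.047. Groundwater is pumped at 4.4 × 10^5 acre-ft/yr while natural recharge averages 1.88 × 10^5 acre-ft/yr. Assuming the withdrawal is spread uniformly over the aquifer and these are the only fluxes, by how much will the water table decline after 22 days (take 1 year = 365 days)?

A = 8510 ha = 8.51 × 10^7 m²
Net abstraction = 4.4 × 10^5 − 1.88 × 10^5 = 2.52 × 10^5 acre-ft/yr
Q_net = 2.52 × 10^5 acre-ft/yr = 8.516 × 10^5 m³/d
ΔV = Q × t = 8.516 × 10^5 m³/d × 22 d = 1.874 × 10^7 m³
Δh = ΔV / (Sy × A) = 1.874 × 10^7 / (0.047 × 8.51 × 10^7) = 4.684 m

Δh ≈ 4.68 m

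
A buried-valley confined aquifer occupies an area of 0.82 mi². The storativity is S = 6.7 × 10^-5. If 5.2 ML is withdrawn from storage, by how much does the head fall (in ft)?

A = 0.82 mi² = 2.124 × 10^6 m²
ΔV = 5.2 ML = 5200 m³
Δh = ΔV / (S × A) = 5200 m³ / (6.7 × 10^-5 × 2.124 × 10^6 m²) = 36.54 m
Δh = 36.54 m = 119.9 ft

Δh ≈ 120 ft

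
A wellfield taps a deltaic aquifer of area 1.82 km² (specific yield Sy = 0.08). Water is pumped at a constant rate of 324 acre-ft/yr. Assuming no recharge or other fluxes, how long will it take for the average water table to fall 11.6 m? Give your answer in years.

t ≈ 4.23 years

A = 1.82 km² = 1.82 × 10^6 m²
ΔV = Sy × A × Δh = 0.08 × 1.82 × 10^6 × 11.6 = 1.689 × 10^6 m³
Q = 324 acre-ft/yr = 1095 m³/d
t = ΔV / Q = 1.689 × 10^6 m³ / 1095 m³/d = 1543 d
t = 1543 d ≈ 4.226 years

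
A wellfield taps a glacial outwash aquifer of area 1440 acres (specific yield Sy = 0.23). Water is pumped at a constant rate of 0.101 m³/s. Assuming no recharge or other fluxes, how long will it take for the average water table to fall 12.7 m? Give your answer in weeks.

A = 1440 acres = 5.827 × 10^6 m²
ΔV = Sy × A × Δh = 0.23 × 5.827 × 10^6 × 12.7 = 1.702 × 10^7 m³
Q = 0.101 m³/s = 8726 m³/d
t = ΔV / Q = 1.702 × 10^7 m³ / 8726 m³/d = 1951 d
t = 1951 d ≈ 278.7 weeks

t ≈ 279 weeks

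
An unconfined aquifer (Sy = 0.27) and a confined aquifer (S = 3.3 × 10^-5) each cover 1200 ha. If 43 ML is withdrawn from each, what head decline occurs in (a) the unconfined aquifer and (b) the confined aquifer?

Δh_u ≈ 0.0133 m; Δh_c ≈ 109 m

A = 1200 ha = 1.2 × 10^7 m²
ΔV = 43 ML = 43000 m³
Unconfined: Δh_u = ΔV/(Sy·A) = 43000/(0.27 × 1.2 × 10^7) = 0.01327 m
Confined: Δh_c = ΔV/(S·A) = 43000/(3.3 × 10^-5 × 1.2 × 10^7) = 108.6 m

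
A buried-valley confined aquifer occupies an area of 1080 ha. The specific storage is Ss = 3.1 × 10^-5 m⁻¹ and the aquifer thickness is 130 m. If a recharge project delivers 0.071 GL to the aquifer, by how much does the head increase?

Δh ≈ 1.63 m

S = Ss × b = 3.1 × 10^-5 m⁻¹ × 130 m = 4.03 × 10^-3
A = 1080 ha = 1.08 × 10^7 m²
ΔV = 0.071 GL = 71000 m³
Δh = ΔV / (S × A) = 71000 m³ / (0.00403 × 1.08 × 10^7 m²) = 1.631 m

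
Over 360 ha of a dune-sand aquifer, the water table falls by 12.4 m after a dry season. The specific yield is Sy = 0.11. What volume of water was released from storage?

ΔV ≈ 4.91 × 10^6 m³

A = 360 ha = 3.6 × 10^6 m²
ΔV = Sy × A × Δh = 0.11 × 3.6 × 10^6 m² × 12.4 m = 4.91 × 10^6 m³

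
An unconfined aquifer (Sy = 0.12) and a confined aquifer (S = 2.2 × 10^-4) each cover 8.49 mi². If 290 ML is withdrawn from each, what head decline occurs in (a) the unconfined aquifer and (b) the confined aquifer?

Δh_u ≈ 0.11 m; Δh_c ≈ 59.9 m

A = 8.49 mi² = 2.199 × 10^7 m²
ΔV = 290 ML = 2.9 × 10^5 m³
Unconfined: Δh_u = ΔV/(Sy·A) = 2.9 × 10^5/(0.12 × 2.199 × 10^7) = 0.1099 m
Confined: Δh_c = ΔV/(S·A) = 2.9 × 10^5/(2.2 × 10^-4 × 2.199 × 10^7) = 59.95 m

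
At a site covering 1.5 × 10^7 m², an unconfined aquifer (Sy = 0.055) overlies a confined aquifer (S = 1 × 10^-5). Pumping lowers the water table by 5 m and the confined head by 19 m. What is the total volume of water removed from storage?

ΔV ≈ 4.13 × 10^6 m³

Unconfined: ΔV_u = Sy × A × Δh_u = 0.055 × 1.5 × 10^7 × 5 = 4.125 × 10^6 m³
Confined: ΔV_c = S × A × Δh_c = 1 × 10^-5 × 1.5 × 10^7 × 19 = 2850 m³
Total ΔV = 4.125 × 10^6 + 2850 = 4.128 × 10^6 m³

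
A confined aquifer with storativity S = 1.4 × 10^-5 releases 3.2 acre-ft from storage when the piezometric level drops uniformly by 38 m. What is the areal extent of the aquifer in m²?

A ≈ 7.42 × 10^6 m²

ΔV = 3.2 acre-ft = 3947 m³
A = ΔV / (S × Δh) = 3947 / (1.4 × 10^-5 × 38) = 7.419 × 10^6 m²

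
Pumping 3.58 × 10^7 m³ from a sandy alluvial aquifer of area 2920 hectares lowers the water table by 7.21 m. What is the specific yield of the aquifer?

Sy ≈ 0.17

A = 2920 hectares = 2.92 × 10^7 m²
Sy = ΔV / (A × Δh) = 3.58 × 10^7 m³ / (2.92 × 10^7 m² × 7.21 m) = 0.17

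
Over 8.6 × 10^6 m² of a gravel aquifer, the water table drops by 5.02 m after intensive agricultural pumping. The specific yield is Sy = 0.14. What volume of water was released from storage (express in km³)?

ΔV = Sy × A × Δh = 0.14 × 8.6 × 10^6 m² × 5.02 m = 6.044 × 10^6 m³
ΔV = 6.044 × 10^6 m³ = 0.006044 km³

ΔV ≈ 0.00604 km³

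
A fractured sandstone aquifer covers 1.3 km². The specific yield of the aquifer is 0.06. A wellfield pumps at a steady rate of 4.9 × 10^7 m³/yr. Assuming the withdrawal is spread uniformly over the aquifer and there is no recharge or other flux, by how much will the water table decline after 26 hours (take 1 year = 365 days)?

A = 1.3 km² = 1.3 × 10^6 m²
Q = 4.9 × 10^7 m³/yr = 1.342 × 10^5 m³/d
t = 26 hours = 1.083 d
ΔV = Q × t = 1.342 × 10^5 m³/d × 1.083 d = 1.454 × 10^5 m³
Δh = ΔV / (Sy × A) = 1.454 × 10^5 / (0.06 × 1.3 × 10^6) = 1.865 m

Δh ≈ 1.86 m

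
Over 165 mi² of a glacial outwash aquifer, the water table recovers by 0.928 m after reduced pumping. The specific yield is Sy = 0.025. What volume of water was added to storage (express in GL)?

A = 165 mi² = 4.273 × 10^8 m²
ΔV = Sy × A × Δh = 0.025 × 4.273 × 10^8 m² × 0.928 m = 9.914 × 10^6 m³
ΔV = 9.914 × 10^6 m³ = 9.914 GL

ΔV ≈ 9.91 GL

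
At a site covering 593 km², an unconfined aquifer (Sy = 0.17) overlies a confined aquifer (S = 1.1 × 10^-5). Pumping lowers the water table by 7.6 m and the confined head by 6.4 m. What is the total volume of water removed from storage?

A = 593 km² = 5.93 × 10^8 m²
Unconfined: ΔV_u = Sy × A × Δh_u = 0.17 × 5.93 × 10^8 × 7.6 = 7.662 × 10^8 m³
Confined: ΔV_c = S × A × Δh_c = 1.1 × 10^-5 × 5.93 × 10^8 × 6.4 = 41750 m³
Total ΔV = 7.662 × 10^8 + 41750 = 7.662 × 10^8 m³

ΔV ≈ 7.66 × 10^8 m³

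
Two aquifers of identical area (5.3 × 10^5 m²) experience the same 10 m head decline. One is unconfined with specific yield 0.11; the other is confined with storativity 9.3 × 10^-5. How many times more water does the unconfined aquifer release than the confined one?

Unconfined: ΔV_u = Sy × A × Δh = 0.11 × 5.3 × 10^5 × 10 = 5.83 × 10^5 m³
Confined: ΔV_c = S × A × Δh = 9.3 × 10^-5 × 5.3 × 10^5 × 10 = 492.9 m³
Ratio = ΔV_u / ΔV_c = Sy / S = 0.11 / 9.3 × 10^-5 = 1183

ΔV_u / ΔV_c ≈ 1180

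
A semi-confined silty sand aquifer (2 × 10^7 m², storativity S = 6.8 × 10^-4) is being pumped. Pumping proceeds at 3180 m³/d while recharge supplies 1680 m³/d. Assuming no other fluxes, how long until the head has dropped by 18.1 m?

ΔV = S × A × Δh = 6.8 × 10^-4 × 2 × 10^7 × 18.1 = 2.462 × 10^5 m³
Net withdrawal = 3180 − 1680 = 1500 m³/d
t = ΔV / Q = 2.462 × 10^5 m³ / 1500 m³/d = 164.1 d

t ≈ 164 days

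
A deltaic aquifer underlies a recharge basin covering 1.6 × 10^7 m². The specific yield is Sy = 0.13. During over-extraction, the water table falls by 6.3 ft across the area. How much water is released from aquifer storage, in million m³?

Δh = 6.3 ft = 1.92 m
ΔV = Sy × A × Δh = 0.13 × 1.6 × 10^7 m² × 1.92 m = 3.994 × 10^6 m³
ΔV = 3.994 × 10^6 m³ = 3.994 million m³

ΔV ≈ 3.99 million m³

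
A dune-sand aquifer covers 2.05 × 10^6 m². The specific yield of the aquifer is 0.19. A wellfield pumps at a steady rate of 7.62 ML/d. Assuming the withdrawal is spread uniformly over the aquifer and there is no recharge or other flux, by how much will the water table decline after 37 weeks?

Δh ≈ 5.07 m

Q = 7.62 ML/d = 7620 m³/d
t = 37 weeks = 259 d
ΔV = Q × t = 7620 m³/d × 259 d = 1.974 × 10^6 m³
Δh = ΔV / (Sy × A) = 1.974 × 10^6 / (0.19 × 2.05 × 10^6) = 5.067 m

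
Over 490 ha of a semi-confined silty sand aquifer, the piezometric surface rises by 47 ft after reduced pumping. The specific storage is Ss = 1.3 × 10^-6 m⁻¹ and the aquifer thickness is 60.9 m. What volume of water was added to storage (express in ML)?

S = Ss × b = 1.3 × 10^-6 m⁻¹ × 60.9 m = 7.917 × 10^-5
A = 490 ha = 4.9 × 10^6 m²
Δh = 47 ft = 14.33 m
ΔV = S × A × Δh = 7.917 × 10^-5 × 4.9 × 10^6 m² × 14.33 m = 5557 m³
ΔV = 5557 m³ = 5.557 ML

ΔV ≈ 5.56 ML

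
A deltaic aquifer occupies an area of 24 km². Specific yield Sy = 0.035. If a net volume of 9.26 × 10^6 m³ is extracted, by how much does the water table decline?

A = 24 km² = 2.4 × 10^7 m²
Δh = ΔV / (Sy × A) = 9.26 × 10^6 m³ / (0.035 × 2.4 × 10^7 m²) = 11.02 m

Δh ≈ 11 m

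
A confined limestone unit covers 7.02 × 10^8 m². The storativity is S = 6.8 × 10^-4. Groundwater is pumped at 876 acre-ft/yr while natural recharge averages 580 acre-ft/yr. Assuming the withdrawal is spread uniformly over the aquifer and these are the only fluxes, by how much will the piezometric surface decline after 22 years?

Net abstraction = 876 − 580 = 296 acre-ft/yr
Q_net = 296 acre-ft/yr = 1000 m³/d
t = 22 years = 8030 d
ΔV = Q × t = 1000 m³/d × 8030 d = 8.032 × 10^6 m³
Δh = ΔV / (S × A) = 8.032 × 10^6 / (6.8 × 10^-4 × 7.02 × 10^8) = 16.83 m

Δh ≈ 16.8 m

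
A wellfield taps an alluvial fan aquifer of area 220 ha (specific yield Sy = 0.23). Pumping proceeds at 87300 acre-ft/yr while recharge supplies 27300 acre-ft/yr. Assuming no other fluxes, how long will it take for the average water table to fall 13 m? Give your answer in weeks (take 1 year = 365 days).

A = 220 ha = 2.2 × 10^6 m²
ΔV = Sy × A × Δh = 0.23 × 2.2 × 10^6 × 13 = 6.578 × 10^6 m³
Net withdrawal = 87300 − 27300 = 60000 acre-ft/yr = 2.028 × 10^5 m³/d
t = ΔV / Q = 6.578 × 10^6 m³ / 2.028 × 10^5 m³/d = 32.44 d
t = 32.44 d ≈ 4.635 weeks

t ≈ 4.63 weeks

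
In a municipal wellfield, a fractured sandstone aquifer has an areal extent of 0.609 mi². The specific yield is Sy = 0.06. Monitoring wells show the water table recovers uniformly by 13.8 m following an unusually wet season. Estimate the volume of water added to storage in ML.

ΔV ≈ 1310 ML

A = 0.609 mi² = 1.577 × 10^6 m²
ΔV = Sy × A × Δh = 0.06 × 1.577 × 10^6 m² × 13.8 m = 1.306 × 10^6 m³
ΔV = 1.306 × 10^6 m³ = 1306 ML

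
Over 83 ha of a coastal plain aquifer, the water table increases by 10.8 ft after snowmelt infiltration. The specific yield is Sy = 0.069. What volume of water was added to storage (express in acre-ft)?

A = 83 ha = 8.3 × 10^5 m²
Δh = 10.8 ft = 3.292 m
ΔV = Sy × A × Δh = 0.069 × 8.3 × 10^5 m² × 3.292 m = 1.885 × 10^5 m³
ΔV = 1.885 × 10^5 m³ = 152.8 acre-ft

ΔV ≈ 153 acre-ft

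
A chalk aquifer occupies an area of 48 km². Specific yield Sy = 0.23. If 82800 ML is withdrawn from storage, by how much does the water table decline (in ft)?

A = 48 km² = 4.8 × 10^7 m²
ΔV = 82800 ML = 8.28 × 10^7 m³
Δh = ΔV / (Sy × A) = 8.28 × 10^7 m³ / (0.23 × 4.8 × 10^7 m²) = 7.5 m
Δh = 7.5 m = 24.61 ft

Δh ≈ 24.6 ft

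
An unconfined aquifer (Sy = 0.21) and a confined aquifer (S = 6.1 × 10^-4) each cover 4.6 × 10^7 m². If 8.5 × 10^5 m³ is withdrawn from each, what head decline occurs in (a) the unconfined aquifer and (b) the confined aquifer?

Δh_u ≈ 0.088 m; Δh_c ≈ 30.3 m

Unconfined: Δh_u = ΔV/(Sy·A) = 8.5 × 10^5/(0.21 × 4.6 × 10^7) = 0.08799 m
Confined: Δh_c = ΔV/(S·A) = 8.5 × 10^5/(6.1 × 10^-4 × 4.6 × 10^7) = 30.29 m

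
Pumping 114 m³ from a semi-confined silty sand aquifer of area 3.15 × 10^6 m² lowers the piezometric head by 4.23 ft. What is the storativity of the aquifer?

Δh = 4.23 ft = 1.289 m
S = ΔV / (A × Δh) = 114 m³ / (3.15 × 10^6 m² × 1.289 m) = 2.807 × 10^-5

S ≈ 2.8 × 10^-5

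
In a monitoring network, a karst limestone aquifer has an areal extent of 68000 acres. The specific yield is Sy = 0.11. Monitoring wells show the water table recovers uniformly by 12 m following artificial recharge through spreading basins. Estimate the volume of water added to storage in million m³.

A = 68000 acres = 2.752 × 10^8 m²
ΔV = Sy × A × Δh = 0.11 × 2.752 × 10^8 m² × 12 m = 3.632 × 10^8 m³
ΔV = 3.632 × 10^8 m³ = 363.2 million m³

ΔV ≈ 363 million m³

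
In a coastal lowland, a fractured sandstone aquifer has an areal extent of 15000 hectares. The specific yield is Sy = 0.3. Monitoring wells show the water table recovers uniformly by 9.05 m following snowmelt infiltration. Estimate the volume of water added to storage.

ΔV ≈ 4.07 × 10^8 m³

A = 15000 hectares = 1.5 × 10^8 m²
ΔV = Sy × A × Δh = 0.3 × 1.5 × 10^8 m² × 9.05 m = 4.073 × 10^8 m³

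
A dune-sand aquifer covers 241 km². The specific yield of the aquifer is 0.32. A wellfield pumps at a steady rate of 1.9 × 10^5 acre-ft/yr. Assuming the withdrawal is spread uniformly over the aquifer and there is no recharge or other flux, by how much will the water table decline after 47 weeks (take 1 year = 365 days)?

Δh ≈ 2.74 m

A = 241 km² = 2.41 × 10^8 m²
Q = 1.9 × 10^5 acre-ft/yr = 6.421 × 10^5 m³/d
t = 47 weeks = 329 d
ΔV = Q × t = 6.421 × 10^5 m³/d × 329 d = 2.112 × 10^8 m³
Δh = ΔV / (Sy × A) = 2.112 × 10^8 / (0.32 × 2.41 × 10^8) = 2.739 m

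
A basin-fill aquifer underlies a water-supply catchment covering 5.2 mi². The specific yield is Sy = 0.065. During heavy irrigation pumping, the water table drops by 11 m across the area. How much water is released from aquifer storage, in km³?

A = 5.2 mi² = 1.347 × 10^7 m²
ΔV = Sy × A × Δh = 0.065 × 1.347 × 10^7 m² × 11 m = 9.63 × 10^6 m³
ΔV = 9.63 × 10^6 m³ = 0.00963 km³

ΔV ≈ 0.00963 km³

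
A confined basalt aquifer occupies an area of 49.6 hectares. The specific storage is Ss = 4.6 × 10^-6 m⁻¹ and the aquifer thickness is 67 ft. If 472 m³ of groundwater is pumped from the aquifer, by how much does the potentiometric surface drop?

Δh ≈ 10.1 m

b = 67 ft = 20.42 m
S = Ss × b = 4.6 × 10^-6 m⁻¹ × 20.42 m = 9.394 × 10^-5
A = 49.6 hectares = 4.96 × 10^5 m²
Δh = ΔV / (S × A) = 472 m³ / (9.394 × 10^-5 × 4.96 × 10^5 m²) = 10.13 m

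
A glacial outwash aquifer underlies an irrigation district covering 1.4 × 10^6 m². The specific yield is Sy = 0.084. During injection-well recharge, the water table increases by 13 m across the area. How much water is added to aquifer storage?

ΔV ≈ 1.53 × 10^6 m³

ΔV = Sy × A × Δh = 0.084 × 1.4 × 10^6 m² × 13 m = 1.529 × 10^6 m³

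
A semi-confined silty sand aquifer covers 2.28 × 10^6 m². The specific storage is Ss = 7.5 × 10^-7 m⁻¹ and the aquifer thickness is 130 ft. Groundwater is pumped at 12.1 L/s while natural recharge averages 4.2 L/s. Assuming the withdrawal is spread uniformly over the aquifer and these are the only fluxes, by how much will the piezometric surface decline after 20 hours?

b = 130 ft = 39.62 m
S = Ss × b = 7.5 × 10^-7 m⁻¹ × 39.62 m = 2.972 × 10^-5
Net abstraction = 12.1 − 4.2 = 7.9 L/s
Q_net = 7.9 L/s = 682.6 m³/d
t = 20 hours = 0.8333 d
ΔV = Q × t = 682.6 m³/d × 0.8333 d = 568.8 m³
Δh = ΔV / (S × A) = 568.8 / (2.972 × 10^-5 × 2.28 × 10^6) = 8.395 m

Δh ≈ 8.39 m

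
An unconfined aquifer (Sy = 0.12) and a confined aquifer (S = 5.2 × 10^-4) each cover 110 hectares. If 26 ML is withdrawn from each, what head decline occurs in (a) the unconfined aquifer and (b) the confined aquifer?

Δh_u ≈ 0.197 m; Δh_c ≈ 45.5 m

A = 110 hectares = 1.1 × 10^6 m²
ΔV = 26 ML = 26000 m³
Unconfined: Δh_u = ΔV/(Sy·A) = 26000/(0.12 × 1.1 × 10^6) = 0.197 m
Confined: Δh_c = ΔV/(S·A) = 26000/(5.2 × 10^-4 × 1.1 × 10^6) = 45.45 m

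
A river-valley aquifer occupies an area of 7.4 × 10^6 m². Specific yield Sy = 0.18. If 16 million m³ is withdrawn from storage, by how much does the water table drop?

Δh ≈ 12 m

ΔV = 16 million m³ = 1.6 × 10^7 m³
Δh = ΔV / (Sy × A) = 1.6 × 10^7 m³ / (0.18 × 7.4 × 10^6 m²) = 12.01 m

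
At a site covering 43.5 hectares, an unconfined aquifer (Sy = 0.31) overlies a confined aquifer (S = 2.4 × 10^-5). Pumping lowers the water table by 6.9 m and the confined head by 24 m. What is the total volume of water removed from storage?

A = 43.5 hectares = 4.35 × 10^5 m²
Unconfined: ΔV_u = Sy × A × Δh_u = 0.31 × 4.35 × 10^5 × 6.9 = 9.305 × 10^5 m³
Confined: ΔV_c = S × A × Δh_c = 2.4 × 10^-5 × 4.35 × 10^5 × 24 = 250.6 m³
Total ΔV = 9.305 × 10^5 + 250.6 = 9.307 × 10^5 m³

ΔV ≈ 9.31 × 10^5 m³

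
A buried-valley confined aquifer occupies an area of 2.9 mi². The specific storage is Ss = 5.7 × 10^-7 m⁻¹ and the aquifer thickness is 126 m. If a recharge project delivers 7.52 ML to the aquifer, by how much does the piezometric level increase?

S = Ss × b = 5.7 × 10^-7 m⁻¹ × 126 m = 7.182 × 10^-5
A = 2.9 mi² = 7.511 × 10^6 m²
ΔV = 7.52 ML = 7520 m³
Δh = ΔV / (S × A) = 7520 m³ / (7.182 × 10^-5 × 7.511 × 10^6 m²) = 13.94 m

Δh ≈ 13.9 m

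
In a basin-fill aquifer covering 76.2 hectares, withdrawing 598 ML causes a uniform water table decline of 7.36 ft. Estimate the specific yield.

A = 76.2 hectares = 7.62 × 10^5 m²
Δh = 7.36 ft = 2.243 m
ΔV = 598 ML = 5.98 × 10^5 m³
Sy = ΔV / (A × Δh) = 5.98 × 10^5 m³ / (7.62 × 10^5 m² × 2.243 m) = 0.3498

Sy ≈ 0.35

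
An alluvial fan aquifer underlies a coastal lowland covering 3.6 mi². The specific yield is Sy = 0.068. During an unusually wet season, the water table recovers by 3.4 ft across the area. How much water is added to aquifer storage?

ΔV ≈ 6.57 × 10^5 m³

A = 3.6 mi² = 9.324 × 10^6 m²
Δh = 3.4 ft = 1.036 m
ΔV = Sy × A × Δh = 0.068 × 9.324 × 10^6 m² × 1.036 m = 6.571 × 10^5 m³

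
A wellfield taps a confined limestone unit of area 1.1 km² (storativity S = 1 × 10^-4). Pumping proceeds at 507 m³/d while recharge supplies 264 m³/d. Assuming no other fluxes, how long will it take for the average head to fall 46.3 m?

A = 1.1 km² = 1.1 × 10^6 m²
ΔV = S × A × Δh = 1 × 10^-4 × 1.1 × 10^6 × 46.3 = 5093 m³
Net withdrawal = 507 − 264 = 243 m³/d
t = ΔV / Q = 5093 m³ / 243 m³/d = 20.96 d

t ≈ 21 days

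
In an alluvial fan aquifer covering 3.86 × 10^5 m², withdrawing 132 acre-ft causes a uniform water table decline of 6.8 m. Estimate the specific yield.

Sy ≈ 0.062

ΔV = 132 acre-ft = 1.628 × 10^5 m³
Sy = ΔV / (A × Δh) = 1.628 × 10^5 m³ / (3.86 × 10^5 m² × 6.8 m) = 0.06203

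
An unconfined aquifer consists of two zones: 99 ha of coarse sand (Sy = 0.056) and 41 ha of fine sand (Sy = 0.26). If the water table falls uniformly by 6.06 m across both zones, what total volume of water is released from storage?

A₁ = 99 ha = 9.9 × 10^5 m²; A₂ = 41 ha = 4.1 × 10^5 m²
ΔV₁ = 0.056 × 9.9 × 10^5 × 6.06 = 3.36 × 10^5 m³
ΔV₂ = 0.26 × 4.1 × 10^5 × 6.06 = 6.46 × 10^5 m³
ΔV = ΔV₁ + ΔV₂ = 9.82 × 10^5 m³

ΔV ≈ 9.82 × 10^5 m³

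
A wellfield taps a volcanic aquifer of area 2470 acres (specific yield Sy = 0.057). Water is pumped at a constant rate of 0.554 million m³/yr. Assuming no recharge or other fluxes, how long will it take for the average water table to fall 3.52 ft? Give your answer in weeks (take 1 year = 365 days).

A = 2470 acres = 9.996 × 10^6 m²
Δh = 3.52 ft = 1.073 m
ΔV = Sy × A × Δh = 0.057 × 9.996 × 10^6 × 1.073 = 6.113 × 10^5 m³
Q = 0.554 million m³/yr = 1518 m³/d
t = ΔV / Q = 6.113 × 10^5 m³ / 1518 m³/d = 402.7 d
t = 402.7 d ≈ 57.54 weeks

t ≈ 57.5 weeks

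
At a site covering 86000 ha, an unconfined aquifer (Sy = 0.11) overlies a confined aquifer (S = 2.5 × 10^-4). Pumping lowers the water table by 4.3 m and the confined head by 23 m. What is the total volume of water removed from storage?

A = 86000 ha = 8.6 × 10^8 m²
Unconfined: ΔV_u = Sy × A × Δh_u = 0.11 × 8.6 × 10^8 × 4.3 = 4.068 × 10^8 m³
Confined: ΔV_c = S × A × Δh_c = 2.5 × 10^-4 × 8.6 × 10^8 × 23 = 4.945 × 10^6 m³
Total ΔV = 4.068 × 10^8 + 4.945 × 10^6 = 4.117 × 10^8 m³

ΔV ≈ 4.12 × 10^8 m³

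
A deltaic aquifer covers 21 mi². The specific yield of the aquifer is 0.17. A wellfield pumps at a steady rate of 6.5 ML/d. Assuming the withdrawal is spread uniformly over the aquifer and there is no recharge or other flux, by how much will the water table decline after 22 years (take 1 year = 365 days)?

A = 21 mi² = 5.439 × 10^7 m²
Q = 6.5 ML/d = 6500 m³/d
t = 22 years = 8030 d
ΔV = Q × t = 6500 m³/d × 8030 d = 5.22 × 10^7 m³
Δh = ΔV / (Sy × A) = 5.22 × 10^7 / (0.17 × 5.439 × 10^7) = 5.645 m

Δh ≈ 5.64 m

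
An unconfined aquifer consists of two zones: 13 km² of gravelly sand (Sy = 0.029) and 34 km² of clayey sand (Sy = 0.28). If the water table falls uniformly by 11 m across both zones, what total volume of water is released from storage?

ΔV ≈ 1.09 × 10^8 m³

A₁ = 13 km² = 1.3 × 10^7 m²; A₂ = 34 km² = 3.4 × 10^7 m²
ΔV₁ = 0.029 × 1.3 × 10^7 × 11 = 4.147 × 10^6 m³
ΔV₂ = 0.28 × 3.4 × 10^7 × 11 = 1.047 × 10^8 m³
ΔV = ΔV₁ + ΔV₂ = 1.089 × 10^8 m³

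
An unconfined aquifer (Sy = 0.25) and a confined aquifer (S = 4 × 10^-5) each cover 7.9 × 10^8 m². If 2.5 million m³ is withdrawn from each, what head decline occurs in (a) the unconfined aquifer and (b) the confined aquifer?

Δh_u ≈ 0.0127 m; Δh_c ≈ 79.1 m

ΔV = 2.5 million m³ = 2.5 × 10^6 m³
Unconfined: Δh_u = ΔV/(Sy·A) = 2.5 × 10^6/(0.25 × 7.9 × 10^8) = 0.01266 m
Confined: Δh_c = ΔV/(S·A) = 2.5 × 10^6/(4 × 10^-5 × 7.9 × 10^8) = 79.11 m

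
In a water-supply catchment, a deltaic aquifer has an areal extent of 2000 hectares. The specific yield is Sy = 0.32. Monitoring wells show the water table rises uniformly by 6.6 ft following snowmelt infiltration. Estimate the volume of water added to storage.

A = 2000 hectares = 2 × 10^7 m²
Δh = 6.6 ft = 2.012 m
ΔV = Sy × A × Δh = 0.32 × 2 × 10^7 m² × 2.012 m = 1.287 × 10^7 m³

ΔV ≈ 1.29 × 10^7 m³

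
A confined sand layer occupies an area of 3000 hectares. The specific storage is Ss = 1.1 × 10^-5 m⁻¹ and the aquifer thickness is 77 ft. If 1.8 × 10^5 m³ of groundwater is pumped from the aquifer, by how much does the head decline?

b = 77 ft = 23.47 m
S = Ss × b = 1.1 × 10^-5 m⁻¹ × 23.47 m = 2.582 × 10^-4
A = 3000 hectares = 3 × 10^7 m²
Δh = ΔV / (S × A) = 1.8 × 10^5 m³ / (2.582 × 10^-4 × 3 × 10^7 m²) = 23.24 m

Δh ≈ 23.2 m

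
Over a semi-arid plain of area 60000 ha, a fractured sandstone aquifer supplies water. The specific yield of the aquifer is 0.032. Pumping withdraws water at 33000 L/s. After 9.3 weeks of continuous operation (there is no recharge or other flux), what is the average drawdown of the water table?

A = 60000 ha = 6 × 10^8 m²
Q = 33000 L/s = 2.851 × 10^6 m³/d
t = 9.3 weeks = 65.1 d
ΔV = Q × t = 2.851 × 10^6 m³/d × 65.1 d = 1.856 × 10^8 m³
Δh = ΔV / (Sy × A) = 1.856 × 10^8 / (0.032 × 6 × 10^8) = 9.667 m

Δh ≈ 9.67 m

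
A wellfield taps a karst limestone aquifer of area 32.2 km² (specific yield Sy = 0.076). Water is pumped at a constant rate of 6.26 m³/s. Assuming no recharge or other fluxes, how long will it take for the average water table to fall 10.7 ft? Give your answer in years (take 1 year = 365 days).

t ≈ 0.0404 years

A = 32.2 km² = 3.22 × 10^7 m²
Δh = 10.7 ft = 3.261 m
ΔV = Sy × A × Δh = 0.076 × 3.22 × 10^7 × 3.261 = 7.981 × 10^6 m³
Q = 6.26 m³/s = 5.409 × 10^5 m³/d
t = ΔV / Q = 7.981 × 10^6 m³ / 5.409 × 10^5 m³/d = 14.76 d
t = 14.76 d ≈ 0.04043 years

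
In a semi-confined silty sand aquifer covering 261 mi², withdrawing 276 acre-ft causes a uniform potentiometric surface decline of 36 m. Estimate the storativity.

A = 261 mi² = 6.76 × 10^8 m²
ΔV = 276 acre-ft = 3.404 × 10^5 m³
S = ΔV / (A × Δh) = 3.404 × 10^5 m³ / (6.76 × 10^8 m² × 36 m) = 1.399 × 10^-5

S ≈ 1.4 × 10^-5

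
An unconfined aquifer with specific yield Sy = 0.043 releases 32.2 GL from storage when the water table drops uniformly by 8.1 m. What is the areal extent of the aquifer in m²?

ΔV = 32.2 GL = 3.22 × 10^7 m³
A = ΔV / (Sy × Δh) = 3.22 × 10^7 / (0.043 × 8.1) = 9.245 × 10^7 m²

A ≈ 9.24 × 10^7 m²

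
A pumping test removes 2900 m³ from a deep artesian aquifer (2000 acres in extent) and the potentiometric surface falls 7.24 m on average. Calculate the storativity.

A = 2000 acres = 8.094 × 10^6 m²
S = ΔV / (A × Δh) = 2900 m³ / (8.094 × 10^6 m² × 7.24 m) = 4.949 × 10^-5

S ≈ 4.9 × 10^-5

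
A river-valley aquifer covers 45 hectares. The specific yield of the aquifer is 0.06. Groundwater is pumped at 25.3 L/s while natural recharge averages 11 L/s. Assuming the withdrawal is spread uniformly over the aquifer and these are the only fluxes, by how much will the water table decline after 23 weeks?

A = 45 hectares = 4.5 × 10^5 m²
Net abstraction = 25.3 − 11 = 14.3 L/s
Q_net = 14.3 L/s = 1236 m³/d
t = 23 weeks = 161 d
ΔV = Q × t = 1236 m³/d × 161 d = 1.989 × 10^5 m³
Δh = ΔV / (Sy × A) = 1.989 × 10^5 / (0.06 × 4.5 × 10^5) = 7.367 m

Δh ≈ 7.37 m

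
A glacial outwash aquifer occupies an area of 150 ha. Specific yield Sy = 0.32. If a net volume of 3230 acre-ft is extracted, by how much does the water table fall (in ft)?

Δh ≈ 27.2 ft

A = 150 ha = 1.5 × 10^6 m²
ΔV = 3230 acre-ft = 3.984 × 10^6 m³
Δh = ΔV / (Sy × A) = 3.984 × 10^6 m³ / (0.32 × 1.5 × 10^6 m²) = 8.3 m
Δh = 8.3 m = 27.23 ft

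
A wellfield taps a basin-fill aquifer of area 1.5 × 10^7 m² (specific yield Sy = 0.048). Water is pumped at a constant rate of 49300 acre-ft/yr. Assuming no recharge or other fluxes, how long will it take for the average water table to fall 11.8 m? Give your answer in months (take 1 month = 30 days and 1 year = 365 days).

t ≈ 1.7 months

ΔV = Sy × A × Δh = 0.048 × 1.5 × 10^7 × 11.8 = 8.496 × 10^6 m³
Q = 49300 acre-ft/yr = 1.666 × 10^5 m³/d
t = ΔV / Q = 8.496 × 10^6 m³ / 1.666 × 10^5 m³/d = 51 d
t = 51 d ≈ 1.7 months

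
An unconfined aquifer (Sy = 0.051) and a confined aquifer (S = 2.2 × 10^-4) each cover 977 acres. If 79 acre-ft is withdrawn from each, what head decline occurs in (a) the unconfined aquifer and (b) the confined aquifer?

Δh_u ≈ 0.483 m; Δh_c ≈ 112 m

A = 977 acres = 3.954 × 10^6 m²
ΔV = 79 acre-ft = 97450 m³
Unconfined: Δh_u = ΔV/(Sy·A) = 97450/(0.051 × 3.954 × 10^6) = 0.4833 m
Confined: Δh_c = ΔV/(S·A) = 97450/(2.2 × 10^-4 × 3.954 × 10^6) = 112 m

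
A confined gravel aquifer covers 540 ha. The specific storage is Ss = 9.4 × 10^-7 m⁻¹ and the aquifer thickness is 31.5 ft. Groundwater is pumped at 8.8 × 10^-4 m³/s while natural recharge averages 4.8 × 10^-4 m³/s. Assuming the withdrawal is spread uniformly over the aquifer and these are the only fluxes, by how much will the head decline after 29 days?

Δh ≈ 20.6 m

b = 31.5 ft = 9.601 m
S = Ss × b = 9.4 × 10^-7 m⁻¹ × 9.601 m = 9.025 × 10^-6
A = 540 ha = 5.4 × 10^6 m²
Net abstraction = 8.8 × 10^-4 − 4.8 × 10^-4 = 4 × 10^-4 m³/s
Q_net = 4 × 10^-4 m³/s = 34.56 m³/d
ΔV = Q × t = 34.56 m³/d × 29 d = 1002 m³
Δh = ΔV / (S × A) = 1002 / (9.025 × 10^-6 × 5.4 × 10^6) = 20.56 m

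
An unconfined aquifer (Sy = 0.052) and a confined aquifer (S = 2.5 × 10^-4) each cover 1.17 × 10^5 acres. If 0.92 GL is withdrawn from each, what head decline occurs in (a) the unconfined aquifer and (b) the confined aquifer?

A = 1.17 × 10^5 acres = 4.735 × 10^8 m²
ΔV = 0.92 GL = 9.2 × 10^5 m³
Unconfined: Δh_u = ΔV/(Sy·A) = 9.2 × 10^5/(0.052 × 4.735 × 10^8) = 0.03737 m
Confined: Δh_c = ΔV/(S·A) = 9.2 × 10^5/(2.5 × 10^-4 × 4.735 × 10^8) = 7.772 m

Δh_u ≈ 0.0374 m; Δh_c ≈ 7.77 m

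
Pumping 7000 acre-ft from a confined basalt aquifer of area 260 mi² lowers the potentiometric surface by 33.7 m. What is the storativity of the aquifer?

S ≈ 3.8 × 10^-4

A = 260 mi² = 6.734 × 10^8 m²
ΔV = 7000 acre-ft = 8.634 × 10^6 m³
S = ΔV / (A × Δh) = 8.634 × 10^6 m³ / (6.734 × 10^8 m² × 33.7 m) = 3.805 × 10^-4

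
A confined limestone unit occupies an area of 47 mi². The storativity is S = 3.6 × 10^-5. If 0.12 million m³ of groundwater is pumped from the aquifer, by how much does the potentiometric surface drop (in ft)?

Δh ≈ 89.8 ft

A = 47 mi² = 1.217 × 10^8 m²
ΔV = 0.12 million m³ = 1.2 × 10^5 m³
Δh = ΔV / (S × A) = 1.2 × 10^5 m³ / (3.6 × 10^-5 × 1.217 × 10^8 m²) = 27.38 m
Δh = 27.38 m = 89.84 ft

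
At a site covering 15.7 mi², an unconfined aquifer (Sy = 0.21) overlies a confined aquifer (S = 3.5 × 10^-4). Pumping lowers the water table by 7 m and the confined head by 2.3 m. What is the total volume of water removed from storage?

ΔV ≈ 5.98 × 10^7 m³

A = 15.7 mi² = 4.066 × 10^7 m²
Unconfined: ΔV_u = Sy × A × Δh_u = 0.21 × 4.066 × 10^7 × 7 = 5.977 × 10^7 m³
Confined: ΔV_c = S × A × Δh_c = 3.5 × 10^-4 × 4.066 × 10^7 × 2.3 = 32730 m³
Total ΔV = 5.977 × 10^7 + 32730 = 5.981 × 10^7 m³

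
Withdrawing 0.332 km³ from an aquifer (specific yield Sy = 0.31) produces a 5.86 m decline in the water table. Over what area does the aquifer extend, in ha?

ΔV = 0.332 km³ = 3.32 × 10^8 m³
A = ΔV / (Sy × Δh) = 3.32 × 10^8 / (0.31 × 5.86) = 1.828 × 10^8 m²
A = 1.828 × 10^8 m² = 18280 ha

A ≈ 18300 ha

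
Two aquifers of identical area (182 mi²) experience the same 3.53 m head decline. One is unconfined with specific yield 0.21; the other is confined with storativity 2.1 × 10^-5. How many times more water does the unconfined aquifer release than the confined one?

A = 182 mi² = 4.714 × 10^8 m²
Unconfined: ΔV_u = Sy × A × Δh = 0.21 × 4.714 × 10^8 × 3.53 = 3.494 × 10^8 m³
Confined: ΔV_c = S × A × Δh = 2.1 × 10^-5 × 4.714 × 10^8 × 3.53 = 34940 m³
Ratio = ΔV_u / ΔV_c = Sy / S = 0.21 / 2.1 × 10^-5 = 10000

ΔV_u / ΔV_c ≈ 10000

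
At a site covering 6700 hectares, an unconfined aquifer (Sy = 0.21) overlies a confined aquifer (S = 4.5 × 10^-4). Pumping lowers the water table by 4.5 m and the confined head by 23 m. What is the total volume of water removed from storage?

A = 6700 hectares = 6.7 × 10^7 m²
Unconfined: ΔV_u = Sy × A × Δh_u = 0.21 × 6.7 × 10^7 × 4.5 = 6.332 × 10^7 m³
Confined: ΔV_c = S × A × Δh_c = 4.5 × 10^-4 × 6.7 × 10^7 × 23 = 6.934 × 10^5 m³
Total ΔV = 6.332 × 10^7 + 6.934 × 10^5 = 6.401 × 10^7 m³

ΔV ≈ 6.4 × 10^7 m³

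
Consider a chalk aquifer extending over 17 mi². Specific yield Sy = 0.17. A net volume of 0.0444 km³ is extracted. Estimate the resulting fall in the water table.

A = 17 mi² = 4.403 × 10^7 m²
ΔV = 0.0444 km³ = 4.44 × 10^7 m³
Δh = ΔV / (Sy × A) = 4.44 × 10^7 m³ / (0.17 × 4.403 × 10^7 m²) = 5.932 m

Δh ≈ 5.93 m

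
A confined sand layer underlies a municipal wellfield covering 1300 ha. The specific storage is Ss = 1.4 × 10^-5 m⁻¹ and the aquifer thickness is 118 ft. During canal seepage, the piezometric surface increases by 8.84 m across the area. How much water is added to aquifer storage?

b = 118 ft = 35.97 m
S = Ss × b = 1.4 × 10^-5 m⁻¹ × 35.97 m = 5.035 × 10^-4
A = 1300 ha = 1.3 × 10^7 m²
ΔV = S × A × Δh = 5.035 × 10^-4 × 1.3 × 10^7 m² × 8.84 m = 57870 m³

ΔV ≈ 57900 m³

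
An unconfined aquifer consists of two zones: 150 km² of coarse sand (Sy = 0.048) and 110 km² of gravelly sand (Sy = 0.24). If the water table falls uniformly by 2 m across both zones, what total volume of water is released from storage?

A₁ = 150 km² = 1.5 × 10^8 m²; A₂ = 110 km² = 1.1 × 10^8 m²
ΔV₁ = 0.048 × 1.5 × 10^8 × 2 = 1.44 × 10^7 m³
ΔV₂ = 0.24 × 1.1 × 10^8 × 2 = 5.28 × 10^7 m³
ΔV = ΔV₁ + ΔV₂ = 6.72 × 10^7 m³

ΔV ≈ 6.72 × 10^7 m³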